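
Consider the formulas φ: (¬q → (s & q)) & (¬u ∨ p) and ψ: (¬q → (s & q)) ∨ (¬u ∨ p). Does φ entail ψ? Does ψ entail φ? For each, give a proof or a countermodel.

[⇒] Assume the antecedent. If u is true, the antecedent forces (u = T, s = F, p = T, q = T) or (u = T, s = T, p = T, q = T), and (¬q → (s & q)) ∨ (¬u ∨ p) holds there. If u is false, (¬q → (s & q)) ∨ (¬u ∨ p) reduces to true regardless of the other variables. Either way (¬q → (s & q)) ∨ (¬u ∨ p) holds.

[⇐] This fails. Under u = F, s = F, p = F, q = F, the left side is false but the right side is true.

(⇒) holds; (⇐) fails.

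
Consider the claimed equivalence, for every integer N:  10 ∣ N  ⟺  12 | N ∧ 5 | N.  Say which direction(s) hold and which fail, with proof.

Forward direction. This fails: take N = 10. Certainly 10 ∣ 10, but 12 ∤ 10.

Converse. Suppose 12 ∣ N and 5 ∣ N. Any common multiple of 12 and 5 is a multiple of their lcm; here gcd(12, 5) = 1, so lcm(12, 5) = 12·5 = 60, so 60 ∣ N. Since 10 ∣ 60, it follows that 10 ∣ N.

Not equivalent: only (⇐) holds.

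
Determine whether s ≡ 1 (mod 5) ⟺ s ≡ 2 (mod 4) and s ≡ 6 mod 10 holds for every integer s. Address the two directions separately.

The forward direction fails; the converse holds.

Converse. If s ≡ 2 (mod 4) and s ≡ 6 (mod 10), then by the Chinese remainder theorem s ≡ 6 (mod 20). Since 6 ≡ 1 (mod 5) and 5 ∣ 20, we get s ≡ 1 (mod 5).

Forward direction. This fails: s = 16 gives 16 ≡ 1 (mod 5) but 16 ≡ 0 (mod 4), so the conjunction on the right does not hold.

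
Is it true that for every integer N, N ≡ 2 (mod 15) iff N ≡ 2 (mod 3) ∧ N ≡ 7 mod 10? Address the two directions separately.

(←) If N ≡ 2 (mod 3) and N ≡ 7 (mod 10), then by the Chinese remainder theorem N ≡ 17 (mod 30). Since 17 ≡ 2 (mod 15) and 15 ∣ 30, we get N ≡ 2 (mod 15).

(→) This fails: N = 2 gives 2 ≡ 2 (mod 15) but 2 ≡ 2 (mod 10), so the conjunction on the right does not hold.

Only the reverse direction holds.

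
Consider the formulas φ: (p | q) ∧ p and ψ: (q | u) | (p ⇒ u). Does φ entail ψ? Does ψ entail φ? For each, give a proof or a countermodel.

(→) This fails. Under q = F, u = F, p = T, the left side is true but the right side is false.

(←) This fails. Under q = F, u = F, p = F, the left side is false but the right side is true.

Neither implication holds.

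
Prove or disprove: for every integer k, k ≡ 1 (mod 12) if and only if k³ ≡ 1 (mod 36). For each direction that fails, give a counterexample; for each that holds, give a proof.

Both directions hold; the statement is true.

[⇒] Suppose k ≡ 1 (mod 12). Working modulo 36, k ∈ {1, 13, 25}; for each such r, r³ ≡ 1 (mod 36).

[⇐] Conversely, the residues r modulo 36 with r³ ≡ 1 (mod 36) are exactly {1, 13, 25}, and each is ≡ 1 (mod 12).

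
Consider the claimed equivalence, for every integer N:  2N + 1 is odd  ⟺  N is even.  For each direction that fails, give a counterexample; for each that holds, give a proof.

(⇒) fails; (⇐) holds.

(⟸) Suppose N is even. Since 2 is even, 2N is even for every N, so 2N + 1 has the same parity as 1, which is odd. Hence 2N + 1 is odd.

(⟹) This fails: take N = 5. Then 2N + 1 = 11, which is odd, yet N = 5 is odd, not even.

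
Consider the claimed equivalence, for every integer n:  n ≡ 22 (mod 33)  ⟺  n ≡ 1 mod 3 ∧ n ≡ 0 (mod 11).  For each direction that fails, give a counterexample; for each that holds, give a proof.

(⟹) Suppose n ≡ 22 (mod 33); write n = 33j + 22. Since 3 ∣ 33, reducing mod 3 gives n ≡ 22 ≡ 1 (mod 3); since 11 ∣ 33, reducing mod 11 gives n ≡ 22 ≡ 0 (mod 11).

(⟸) Conversely, if n ≡ 1 (mod 3) and n ≡ 0 (mod 11), then by the Chinese remainder theorem n ≡ 22 (mod 33). This is exactly n ≡ 22 (mod 33).

Both directions hold.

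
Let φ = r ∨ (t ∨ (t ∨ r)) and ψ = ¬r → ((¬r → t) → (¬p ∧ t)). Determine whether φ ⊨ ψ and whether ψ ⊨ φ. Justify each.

Neither direction holds.

(⇒) This fails. Under p = T, t = T, r = F, the left side is true but the right side is false.

(⇐) This fails. Under p = F, t = F, r = F, the left side is false but the right side is true.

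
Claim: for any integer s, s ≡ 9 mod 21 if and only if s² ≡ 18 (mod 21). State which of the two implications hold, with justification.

The forward direction holds; the converse fails.

Forward direction. Suppose s ≡ 9 mod 21. Write s = 21j + 9. Then (21j + 9)² = 441j² + 378j + 81 = 21(21j² + 18j + 3) + 18, so s² ≡ 18 (mod 21).

Converse. This fails: take s = 12. Then 12² = 144 ≡ 18 (mod 21), yet 12 ≡ 12 (mod 21), not 9.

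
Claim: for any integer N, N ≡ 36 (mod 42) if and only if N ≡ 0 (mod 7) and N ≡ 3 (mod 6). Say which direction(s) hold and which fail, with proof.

[⇒] This fails: N = 36 gives 36 ≡ 36 (mod 42) but 36 ≡ 1 (mod 7), so the conjunction on the right does not hold.

[⇐] This fails: N = 21 satisfies both congruences on the right (21 ≡ 0 mod 7 and 21 ≡ 3 mod 6) yet 21 ≡ 21 (mod 42), not 36.

Neither implication holds.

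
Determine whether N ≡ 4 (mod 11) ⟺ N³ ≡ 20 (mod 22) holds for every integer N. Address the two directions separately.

Forward direction. This fails: take N = 15. Then 15 ≡ 4 (mod 11), but 15³ = 3375 ≡ 9 (mod 22), not 20.

Converse. The residues r modulo 22 with r³ ≡ 20 (mod 22) are exactly {4}, and each is ≡ 4 (mod 11).

The forward direction fails; the converse holds.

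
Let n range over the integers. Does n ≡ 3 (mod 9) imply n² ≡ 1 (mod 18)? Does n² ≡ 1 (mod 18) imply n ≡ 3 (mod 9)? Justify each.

(⟹) This fails: take n = 3. Then 3 ≡ 3 (mod 9), but 3² = 9 ≡ 9 (mod 18), not 1.

(⟸) This fails: take n = 1. Then 1² = 1 ≡ 1 (mod 18), yet 1 ≡ 1 (mod 9), not 3.

(⇒) fails and (⇐) fails.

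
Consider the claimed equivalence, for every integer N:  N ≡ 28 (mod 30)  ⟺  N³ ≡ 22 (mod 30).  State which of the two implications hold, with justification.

(←) Suppose N³ ≡ 22 (mod 30). The only residue r in {0, …, 29} with r³ ≡ 22 (mod 30) is r = 28, so N ≡ 28 (mod 30).

(→) Suppose N ≡ 28 (mod 30). Write N = 30j + 28. Then (30j + 28)³ = 27000j³ + 75600j² + 70560j + 21952 = 30(900j³ + 2520j² + 2352j + 731) + 22, so N³ ≡ 22 (mod 30).

The biconditional holds.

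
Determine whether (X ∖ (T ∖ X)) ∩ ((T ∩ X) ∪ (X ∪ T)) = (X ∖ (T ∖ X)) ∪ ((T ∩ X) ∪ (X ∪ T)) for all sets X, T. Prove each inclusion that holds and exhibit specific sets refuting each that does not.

(⊆) holds; (⊇) fails.

Reverse inclusion. This inclusion fails. Take X = ∅, T = {1}; then 1 ∈ (X ∖ (T ∖ X)) ∪ ((T ∩ X) ∪ (X ∪ T)) but 1 ∉ (X ∖ (T ∖ X)) ∩ ((T ∩ X) ∪ (X ∪ T)).

Forward inclusion. Let x ∈ (X ∖ (T ∖ X)) ∩ ((T ∩ X) ∪ (X ∪ T)). Then either x ∈ X and x ∉ T; or x ∈ X ∩ T. In each case x ∈ (X ∖ (T ∖ X)) ∪ ((T ∩ X) ∪ (X ∪ T)), so (X ∖ (T ∖ X)) ∩ ((T ∩ X) ∪ (X ∪ T)) ⊆ (X ∖ (T ∖ X)) ∪ ((T ∩ X) ∪ (X ∪ T)).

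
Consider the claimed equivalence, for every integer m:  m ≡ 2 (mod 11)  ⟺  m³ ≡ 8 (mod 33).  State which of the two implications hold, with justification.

(⟹) This fails: take m = 13. Then 13 ≡ 2 (mod 11), but 13³ = 2197 ≡ 19 (mod 33), not 8.

(⟸) Conversely, the residues r modulo 33 with r³ ≡ 8 (mod 33) are exactly {2}, and each is ≡ 2 (mod 11).

Not equivalent: only (⇐) holds.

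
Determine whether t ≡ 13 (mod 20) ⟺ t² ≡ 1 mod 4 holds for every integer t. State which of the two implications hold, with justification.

Not equivalent: only (⇒) holds.

(⟹) Suppose t ≡ 13 (mod 20). Then t² ≡ 13² = 169 (mod 20), and since 4 ∣ 20, also t² ≡ 1 (mod 4).

(⟸) This fails: take t = 1. Then 1² = 1 ≡ 1 (mod 4), yet 1 ≡ 1 (mod 20), not 13.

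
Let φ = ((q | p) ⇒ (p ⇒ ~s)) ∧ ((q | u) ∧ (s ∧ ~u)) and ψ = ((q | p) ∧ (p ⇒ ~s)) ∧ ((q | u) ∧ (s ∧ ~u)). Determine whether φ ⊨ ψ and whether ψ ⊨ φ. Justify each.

(⟹) Assume the antecedent. If s is true, the antecedent forces (s = T, q = T, u = F, p = F), and the consequent holds there. If s is false, the antecedent cannot hold. Either way the consequent holds.

(⟸) Assume the antecedent. If s is true, the antecedent forces (s = T, q = T, u = F, p = F), and the consequent holds there. If s is false, the antecedent cannot hold. Either way the consequent holds.

Equivalent; both directions hold.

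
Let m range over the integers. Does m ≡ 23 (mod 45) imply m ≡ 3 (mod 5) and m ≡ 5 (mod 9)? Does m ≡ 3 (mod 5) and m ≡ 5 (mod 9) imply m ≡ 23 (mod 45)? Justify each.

Forward direction. Suppose m ≡ 23 (mod 45); write m = 45j + 23. Since 5 ∣ 45, reducing mod 5 gives m ≡ 23 ≡ 3 (mod 5); since 9 ∣ 45, reducing mod 9 gives m ≡ 23 ≡ 5 (mod 9).

Converse. If m ≡ 3 (mod 5) and m ≡ 5 (mod 9), then by the Chinese remainder theorem m ≡ 23 (mod 45). This is exactly m ≡ 23 (mod 45).

Both implications hold.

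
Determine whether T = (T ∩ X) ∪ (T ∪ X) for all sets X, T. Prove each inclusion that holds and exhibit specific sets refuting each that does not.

Forward inclusion. Let x ∈ T. Then either x ∈ T and x ∉ X; or x ∈ X ∩ T. In each case x ∈ (T ∩ X) ∪ (T ∪ X), so T ⊆ (T ∩ X) ∪ (T ∪ X).

Reverse inclusion. This inclusion fails. Take X = {1}, T = ∅; then 1 ∈ (T ∩ X) ∪ (T ∪ X) but 1 ∉ T.

(⊆) holds; (⊇) fails.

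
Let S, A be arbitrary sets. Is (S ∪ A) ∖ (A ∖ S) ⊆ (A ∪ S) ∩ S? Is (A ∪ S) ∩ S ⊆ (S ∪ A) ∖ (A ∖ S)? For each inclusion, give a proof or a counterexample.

(⊆) Let x ∈ (S ∪ A) ∖ (A ∖ S). Then either x ∈ S and x ∉ A; or x ∈ S ∩ A. In each case x ∈ (A ∪ S) ∩ S, so (S ∪ A) ∖ (A ∖ S) ⊆ (A ∪ S) ∩ S.

(⊇) Let x ∈ (A ∪ S) ∩ S. Then either x ∈ S and x ∉ A; or x ∈ S ∩ A. In each case x ∈ (S ∪ A) ∖ (A ∖ S), so (A ∪ S) ∩ S ⊆ (S ∪ A) ∖ (A ∖ S).

The two sets are equal.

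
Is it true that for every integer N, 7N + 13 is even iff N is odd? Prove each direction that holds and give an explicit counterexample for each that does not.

(→) Suppose 7N + 13 is even. Since 7 is odd, 7N and N have the same parity, so 7N + 13 ≡ N + 13 (mod 2). As 13 is odd, 7N + 13 is even exactly when N is odd. Thus N is odd.

(←) Conversely, suppose N is odd; write N = 2j + 1. Then 7N + 13 = 7·(2j + 1) + 13 = 2·7j + 20, which is even.

Both implications hold.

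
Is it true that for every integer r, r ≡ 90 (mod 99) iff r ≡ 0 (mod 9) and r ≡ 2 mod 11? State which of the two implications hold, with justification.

(⇒) Suppose r ≡ 90 (mod 99); write r = 99j + 90. Since 9 ∣ 99, reducing mod 9 gives r ≡ 90 ≡ 0 (mod 9); since 11 ∣ 99, reducing mod 11 gives r ≡ 90 ≡ 2 (mod 11).

(⇐) Conversely, if r ≡ 0 (mod 9) and r ≡ 2 (mod 11), then by the Chinese remainder theorem r ≡ 90 (mod 99). This is exactly r ≡ 90 (mod 99).

Both directions hold.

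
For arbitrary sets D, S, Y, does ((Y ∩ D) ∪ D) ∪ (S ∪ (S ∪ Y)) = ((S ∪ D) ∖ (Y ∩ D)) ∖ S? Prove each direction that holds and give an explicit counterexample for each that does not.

Only the reverse inclusion holds.

(⊆) This inclusion fails. Take D = ∅, S = {1}, Y = ∅; then 1 ∈ ((Y ∩ D) ∪ D) ∪ (S ∪ (S ∪ Y)) but 1 ∉ ((S ∪ D) ∖ (Y ∩ D)) ∖ S.

(⊇) Let x ∈ ((S ∪ D) ∖ (Y ∩ D)) ∖ S. Then x ∈ D and x ∉ S, Y, from which x ∈ ((Y ∩ D) ∪ D) ∪ (S ∪ (S ∪ Y)).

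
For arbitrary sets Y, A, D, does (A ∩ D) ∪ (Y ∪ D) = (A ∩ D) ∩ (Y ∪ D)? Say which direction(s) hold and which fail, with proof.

Only the reverse inclusion holds.

(⟹) This inclusion fails. Take Y = {1}, A = ∅, D = ∅; then 1 ∈ (A ∩ D) ∪ (Y ∪ D) but 1 ∉ (A ∩ D) ∩ (Y ∪ D).

(⟸) Let x ∈ (A ∩ D) ∩ (Y ∪ D). Then either x ∈ A ∩ D and x ∉ Y; or x ∈ Y ∩ A ∩ D. In each case x ∈ (A ∩ D) ∪ (Y ∪ D), so (A ∩ D) ∩ (Y ∪ D) ⊆ (A ∩ D) ∪ (Y ∪ D).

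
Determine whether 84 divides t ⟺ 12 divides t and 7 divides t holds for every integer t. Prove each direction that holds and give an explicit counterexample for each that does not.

(⇒) If 84 ∣ t, write t = 84q. Since 84 = 7·12, t = 12·(7q), so 12 ∣ t; and since 84 = 12·7, t = 7·(12q), so 7 ∣ t.

(⇐) Suppose 12 ∣ t and 7 ∣ t. Any common multiple of 12 and 7 is a multiple of their lcm; here gcd(12, 7) = 1, so lcm(12, 7) = 12·7 = 84, so 84 ∣ t.

Both implications hold.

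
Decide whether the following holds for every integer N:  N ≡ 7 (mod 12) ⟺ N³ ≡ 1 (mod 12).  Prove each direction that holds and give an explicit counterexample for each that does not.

Neither direction holds.

[⇒] This fails: take N = 7. Then 7 ≡ 7 (mod 12), but 7³ = 343 ≡ 7 (mod 12), not 1.

[⇐] This fails: take N = 1. Then 1³ = 1 ≡ 1 (mod 12), yet 1 ≡ 1 (mod 12), not 7.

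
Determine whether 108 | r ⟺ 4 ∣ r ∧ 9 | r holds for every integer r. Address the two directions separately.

Only the forward direction holds.

Forward direction. If 108 ∣ r, write r = 108q. Since 108 = 27·4, r = 4·(27q), so 4 ∣ r; and since 108 = 12·9, r = 9·(12q), so 9 ∣ r.

Converse. This fails: take r = 36. Both 4 ∣ 36 and 9 ∣ 36, yet 36 is not a multiple of 108 (since 36 = 0·108 + 36), so 108 ∤ 36.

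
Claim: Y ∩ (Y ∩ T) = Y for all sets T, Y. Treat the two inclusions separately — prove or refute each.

(⟹) Let x ∈ Y ∩ (Y ∩ T). Then x ∈ T ∩ Y, from which x ∈ Y.

(⟸) This inclusion fails. Take T = ∅, Y = {1}; then 1 ∈ Y but 1 ∉ Y ∩ (Y ∩ T).

The sets are not equal: only the forward inclusion holds.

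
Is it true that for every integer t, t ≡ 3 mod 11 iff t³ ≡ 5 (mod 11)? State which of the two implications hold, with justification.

Both directions hold.

[⇒] Suppose t ≡ 3 mod 11. Write t = 11j + 3. Then (11j + 3)³ = 1331j³ + 1089j² + 297j + 27 = 11(121j³ + 99j² + 27j + 2) + 5, so t³ ≡ 5 (mod 11).

[⇐] For the converse, argue contrapositively. If t ≢ 3 (mod 11), then t is congruent to one of 0, 1, 2, 4, 5, 6, 7, 8, 9, 10 modulo 11, and these give t³ ≡ 0, 1, 8, 9, 4, 7, 2, 6, 3, 10 respectively — never 5.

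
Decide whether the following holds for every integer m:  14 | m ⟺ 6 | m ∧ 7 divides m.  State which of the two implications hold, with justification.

(→) This fails: take m = 14. Certainly 14 ∣ 14, but 6 ∤ 14.

(←) Suppose 6 ∣ m and 7 ∣ m. Any common multiple of 6 and 7 is a multiple of their lcm; here gcd(6, 7) = 1, so lcm(6, 7) = 6·7 = 42, so 42 ∣ m. Since 14 ∣ 42, it follows that 14 ∣ m.

The forward direction fails; the converse holds.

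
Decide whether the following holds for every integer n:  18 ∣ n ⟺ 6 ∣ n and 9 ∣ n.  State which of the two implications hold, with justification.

(⟹) If 18 ∣ n, write n = 18q. Since 18 = 3·6, n = 6·(3q), so 6 ∣ n; and since 18 = 2·9, n = 9·(2q), so 9 ∣ n.

(⟸) Suppose 6 ∣ n and 9 ∣ n. Any common multiple of 6 and 9 is a multiple of their lcm; here lcm(6, 9) = 6·9/gcd(6, 9) = 54/3 = 18, so 18 ∣ n.

Both directions hold.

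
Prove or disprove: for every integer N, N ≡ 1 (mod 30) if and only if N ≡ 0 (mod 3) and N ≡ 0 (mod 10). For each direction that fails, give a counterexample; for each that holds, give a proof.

Neither implication holds.

(⇒) This fails: N = 1 gives 1 ≡ 1 (mod 30) but 1 ≡ 1 (mod 3), so the conjunction on the right does not hold.

(⇐) This fails: N = 0 satisfies both congruences on the right (0 ≡ 0 mod 3 and 0 ≡ 0 mod 10) yet 0 ≡ 0 (mod 30), not 1.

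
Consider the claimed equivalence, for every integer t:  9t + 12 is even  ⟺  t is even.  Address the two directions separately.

Forward direction. Suppose 9t + 12 is even. Since 9 is odd, 9t and t have the same parity, so 9t + 12 ≡ t + 12 (mod 2). As 12 is even, 9t + 12 is even exactly when t is even. Thus t is even.

Converse. Suppose t is even; write t = 2j. Then 9t + 12 = 9·(2j) + 12 = 2·9j + 12, which is even.

The biconditional holds.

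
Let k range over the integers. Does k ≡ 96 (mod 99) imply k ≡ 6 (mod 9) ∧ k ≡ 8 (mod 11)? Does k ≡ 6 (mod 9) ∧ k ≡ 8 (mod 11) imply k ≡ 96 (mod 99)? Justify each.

Forward direction. Suppose k ≡ 96 (mod 99); write k = 99j + 96. Since 9 ∣ 99, reducing mod 9 gives k ≡ 96 ≡ 6 (mod 9); since 11 ∣ 99, reducing mod 11 gives k ≡ 96 ≡ 8 (mod 11).

Converse. If k ≡ 6 (mod 9) and k ≡ 8 (mod 11), then by the Chinese remainder theorem k ≡ 96 (mod 99). This is exactly k ≡ 96 (mod 99).

Equivalent; both directions hold.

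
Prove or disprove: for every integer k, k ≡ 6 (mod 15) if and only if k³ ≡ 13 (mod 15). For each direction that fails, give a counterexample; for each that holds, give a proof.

Neither direction holds.

[⇒] This fails: take k = 6. Then 6 ≡ 6 (mod 15), but 6³ = 216 ≡ 6 (mod 15), not 13.

[⇐] This fails: take k = 7. Then 7³ = 343 ≡ 13 (mod 15), yet 7 ≡ 7 (mod 15), not 6.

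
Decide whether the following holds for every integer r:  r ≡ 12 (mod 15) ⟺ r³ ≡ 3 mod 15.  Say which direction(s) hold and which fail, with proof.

[⇒] Suppose r ≡ 12 (mod 15). Write r = 15j + 12. Then (15j + 12)³ = 3375j³ + 8100j² + 6480j + 1728 = 15(225j³ + 540j² + 432j + 115) + 3, so r³ ≡ 3 (mod 15).

[⇐] Conversely, suppose r³ ≡ 3 (mod 15). The only residue r in {0, …, 14} with r³ ≡ 3 (mod 15) is r = 12, so r ≡ 12 (mod 15).

Both directions hold; the statement is true.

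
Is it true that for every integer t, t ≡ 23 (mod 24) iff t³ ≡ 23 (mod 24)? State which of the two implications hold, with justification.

[⇒] Suppose t ≡ 23 (mod 24). Write t = 24j + 23. Then (24j + 23)³ = 13824j³ + 39744j² + 38088j + 12167 = 24(576j³ + 1656j² + 1587j + 506) + 23, so t³ ≡ 23 (mod 24).

[⇐] Conversely, suppose t³ ≡ 23 (mod 24). The only residue r in {0, …, 23} with r³ ≡ 23 (mod 24) is r = 23, so t ≡ 23 (mod 24).

Equivalent; both directions hold.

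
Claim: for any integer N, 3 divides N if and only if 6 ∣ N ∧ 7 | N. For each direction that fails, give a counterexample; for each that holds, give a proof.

(⇒) fails; (⇐) holds.

[⇒] This fails: take N = 3. Certainly 3 ∣ 3, but 6 ∤ 3.

[⇐] Suppose 6 ∣ N and 7 ∣ N. Any common multiple of 6 and 7 is a multiple of their lcm; here gcd(6, 7) = 1, so lcm(6, 7) = 6·7 = 42, so 42 ∣ N. Since 3 ∣ 42, it follows that 3 ∣ N.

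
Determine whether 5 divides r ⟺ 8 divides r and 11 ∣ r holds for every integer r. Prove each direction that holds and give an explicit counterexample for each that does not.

Forward direction. This fails: take r = 5. Certainly 5 ∣ 5, but 8 ∤ 5.

Converse. This fails: take r = 88. Both 8 ∣ 88 and 11 ∣ 88, yet 88 is not a multiple of 5 (since 88 = 17·5 + 3), so 5 ∤ 88.

Both directions fail.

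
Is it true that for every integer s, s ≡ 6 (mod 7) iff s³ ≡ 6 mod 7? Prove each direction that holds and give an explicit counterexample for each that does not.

Only the forward direction holds.

(⇒) Suppose s ≡ 6 (mod 7). Write s = 7j + 6. Then (7j + 6)³ = 343j³ + 882j² + 756j + 216 = 7(49j³ + 126j² + 108j + 30) + 6, so s³ ≡ 6 (mod 7).

(⇐) This fails: take s = 3. Then 3³ = 27 ≡ 6 (mod 7), yet 3 ≡ 3 (mod 7), not 6.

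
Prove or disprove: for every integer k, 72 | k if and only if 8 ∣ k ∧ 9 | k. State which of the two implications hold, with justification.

Both directions hold.

[⇒] If 72 ∣ k, write k = 72q. Since 72 = 9·8, k = 8·(9q), so 8 ∣ k; and since 72 = 8·9, k = 9·(8q), so 9 ∣ k.

[⇐] Suppose 8 ∣ k and 9 ∣ k. Any common multiple of 8 and 9 is a multiple of their lcm; here gcd(8, 9) = 1, so lcm(8, 9) = 8·9 = 72, so 72 ∣ k.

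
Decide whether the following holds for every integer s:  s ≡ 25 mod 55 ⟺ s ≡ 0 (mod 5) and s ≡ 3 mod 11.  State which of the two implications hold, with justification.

Forward direction. Suppose s ≡ 25 (mod 55); write s = 55j + 25. Since 5 ∣ 55, reducing mod 5 gives s ≡ 25 ≡ 0 (mod 5); since 11 ∣ 55, reducing mod 11 gives s ≡ 25 ≡ 3 (mod 11).

Converse. If s ≡ 0 (mod 5) and s ≡ 3 (mod 11), then by the Chinese remainder theorem s ≡ 25 (mod 55). This is exactly s ≡ 25 (mod 55).

Equivalent; both directions hold.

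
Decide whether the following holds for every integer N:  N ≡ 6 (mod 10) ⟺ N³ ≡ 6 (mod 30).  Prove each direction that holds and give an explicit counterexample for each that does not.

[⇒] This fails: take N = 16. Then 16 ≡ 6 (mod 10), but 16³ = 4096 ≡ 16 (mod 30), not 6.

[⇐] Conversely, the residues r modulo 30 with r³ ≡ 6 (mod 30) are exactly {6}, and each is ≡ 6 (mod 10).

The forward direction fails; the converse holds.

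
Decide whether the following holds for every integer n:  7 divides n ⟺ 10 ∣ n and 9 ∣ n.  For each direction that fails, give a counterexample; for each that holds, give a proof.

Forward direction. This fails: take n = 7. Certainly 7 ∣ 7, but 10 ∤ 7.

Converse. This fails: take n = 90. Both 10 ∣ 90 and 9 ∣ 90, yet 90 is not a multiple of 7 (since 90 = 12·7 + 6), so 7 ∤ 90.

Both directions fail.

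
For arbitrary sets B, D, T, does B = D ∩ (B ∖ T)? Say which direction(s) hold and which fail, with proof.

(⊇) Let x ∈ D ∩ (B ∖ T). Then x ∈ B ∩ D and x ∉ T, from which x ∈ B.

(⊆) This inclusion fails. Take B = {1}, D = ∅, T = ∅; then 1 ∈ B but 1 ∉ D ∩ (B ∖ T).

(⊆) fails; (⊇) holds.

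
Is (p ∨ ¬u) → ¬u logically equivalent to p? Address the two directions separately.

Forward direction. This fails. Under u = F, p = F, the left side is true but the right side is false.

Converse. This fails. Under u = T, p = T, the left side is false but the right side is true.

Neither direction holds.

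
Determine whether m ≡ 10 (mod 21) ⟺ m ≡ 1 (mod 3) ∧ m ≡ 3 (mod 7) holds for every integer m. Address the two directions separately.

(⟹) Suppose m ≡ 10 (mod 21); write m = 21j + 10. Since 3 ∣ 21, reducing mod 3 gives m ≡ 10 ≡ 1 (mod 3); since 7 ∣ 21, reducing mod 7 gives m ≡ 10 ≡ 3 (mod 7).

(⟸) Conversely, if m ≡ 1 (mod 3) and m ≡ 3 (mod 7), then by the Chinese remainder theorem m ≡ 10 (mod 21). This is exactly m ≡ 10 (mod 21).

Both implications hold.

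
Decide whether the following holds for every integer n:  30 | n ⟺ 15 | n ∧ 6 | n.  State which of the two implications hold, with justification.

The biconditional holds.

(⇐) Suppose 15 ∣ n and 6 ∣ n. Any common multiple of 15 and 6 is a multiple of their lcm; here lcm(15, 6) = 15·6/gcd(15, 6) = 90/3 = 30, so 30 ∣ n.

(⇒) If 30 ∣ n, write n = 30q. Since 30 = 2·15, n = 15·(2q), so 15 ∣ n; and since 30 = 5·6, n = 6·(5q), so 6 ∣ n.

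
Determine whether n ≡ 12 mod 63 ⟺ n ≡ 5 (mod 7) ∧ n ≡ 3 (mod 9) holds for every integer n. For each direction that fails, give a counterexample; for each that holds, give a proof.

Equivalent; both directions hold.

Forward direction. Suppose n ≡ 12 (mod 63); write n = 63j + 12. Since 7 ∣ 63, reducing mod 7 gives n ≡ 12 ≡ 5 (mod 7); since 9 ∣ 63, reducing mod 9 gives n ≡ 12 ≡ 3 (mod 9).

Converse. If n ≡ 5 (mod 7) and n ≡ 3 (mod 9), then by the Chinese remainder theorem n ≡ 12 (mod 63). This is exactly n ≡ 12 (mod 63).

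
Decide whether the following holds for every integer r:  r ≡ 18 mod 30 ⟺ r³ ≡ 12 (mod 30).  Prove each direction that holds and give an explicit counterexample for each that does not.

Equivalent; both directions hold.

[⇐] Suppose r³ ≡ 12 (mod 30). The only residue r in {0, …, 29} with r³ ≡ 12 (mod 30) is r = 18, so r ≡ 18 (mod 30).

[⇒] Suppose r ≡ 18 mod 30. Write r = 30j + 18. Then (30j + 18)³ = 27000j³ + 48600j² + 29160j + 5832 = 30(900j³ + 1620j² + 972j + 194) + 12, so r³ ≡ 12 (mod 30).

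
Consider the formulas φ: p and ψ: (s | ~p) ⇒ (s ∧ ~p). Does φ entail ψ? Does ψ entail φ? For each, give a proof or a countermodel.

(⇒) This fails. Under p = T, s = T, the left side is true but the right side is false.

(⇐) This fails. Under p = F, s = T, the left side is false but the right side is true.

Neither implication holds.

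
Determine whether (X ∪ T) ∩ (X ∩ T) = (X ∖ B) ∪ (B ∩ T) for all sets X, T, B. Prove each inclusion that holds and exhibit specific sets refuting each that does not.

The sets are not equal: only the forward inclusion holds.

Reverse inclusion. This inclusion fails. Take X = {1}, T = ∅, B = ∅; then 1 ∈ (X ∖ B) ∪ (B ∩ T) but 1 ∉ (X ∪ T) ∩ (X ∩ T).

Forward inclusion. Let x ∈ (X ∪ T) ∩ (X ∩ T). Then either x ∈ X ∩ T and x ∉ B; or x ∈ X ∩ T ∩ B. In each case x ∈ (X ∖ B) ∪ (B ∩ T), so (X ∪ T) ∩ (X ∩ T) ⊆ (X ∖ B) ∪ (B ∩ T).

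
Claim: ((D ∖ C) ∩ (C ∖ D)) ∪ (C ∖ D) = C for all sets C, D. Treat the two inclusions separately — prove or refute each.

(⟹) Let x ∈ ((D ∖ C) ∩ (C ∖ D)) ∪ (C ∖ D). Then x ∈ C and x ∉ D, from which x ∈ C.

(⟸) This inclusion fails. Take C = {1}, D = {1}; then 1 ∈ C but 1 ∉ ((D ∖ C) ∩ (C ∖ D)) ∪ (C ∖ D).

Only the forward inclusion holds.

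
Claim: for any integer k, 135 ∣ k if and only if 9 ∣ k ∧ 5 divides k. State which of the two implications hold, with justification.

Not equivalent: only (⇒) holds.

Forward direction. If 135 ∣ k, write k = 135q. Since 135 = 15·9, k = 9·(15q), so 9 ∣ k; and since 135 = 27·5, k = 5·(27q), so 5 ∣ k.

Converse. This fails: take k = 45. Both 9 ∣ 45 and 5 ∣ 45, yet 45 is not a multiple of 135 (since 45 = 0·135 + 45), so 135 ∤ 45.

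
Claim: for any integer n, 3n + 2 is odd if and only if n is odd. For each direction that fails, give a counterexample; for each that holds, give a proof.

(→) Suppose 3n + 2 is odd. Since 3 is odd, 3n and n have the same parity, so 3n + 2 ≡ n + 2 (mod 2). As 2 is even, 3n + 2 is odd exactly when n is odd. Thus n is odd.

(←) Conversely, suppose n is odd; write n = 2j + 1. Then 3n + 2 = 3·(2j + 1) + 2 = 2·3j + 5, which is odd.

Both implications hold.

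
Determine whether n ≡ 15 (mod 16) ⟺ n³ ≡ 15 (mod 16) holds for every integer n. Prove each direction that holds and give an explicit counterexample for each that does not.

Forward direction. Suppose n ≡ 15 (mod 16). Write n = 16j + 15. Then (16j + 15)³ = 4096j³ + 11520j² + 10800j + 3375 = 16(256j³ + 720j² + 675j + 210) + 15, so n³ ≡ 15 (mod 16).

Converse. Suppose n³ ≡ 15 (mod 16). The only residue r in {0, …, 15} with r³ ≡ 15 (mod 16) is r = 15, so n ≡ 15 (mod 16).

Equivalent; both directions hold.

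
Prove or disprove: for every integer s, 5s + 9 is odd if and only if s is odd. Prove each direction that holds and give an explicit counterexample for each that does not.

Both directions fail.

(→) This fails: s = 6 gives 5s + 9 = 39, which is odd, but 6 is even, not odd.

(←) This also fails: s = 1 is odd, but 5s + 9 = 14 is even, not odd.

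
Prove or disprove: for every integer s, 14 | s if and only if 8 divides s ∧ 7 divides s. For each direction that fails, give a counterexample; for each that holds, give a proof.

Only the converse holds.

(→) This fails: take s = 14. Certainly 14 ∣ 14, but 8 ∤ 14.

(←) Suppose 8 ∣ s and 7 ∣ s. Any common multiple of 8 and 7 is a multiple of their lcm; here gcd(8, 7) = 1, so lcm(8, 7) = 8·7 = 56, so 56 ∣ s. Since 14 ∣ 56, it follows that 14 ∣ s.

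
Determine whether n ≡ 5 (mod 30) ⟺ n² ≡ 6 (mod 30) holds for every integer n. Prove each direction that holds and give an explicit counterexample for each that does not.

Neither direction holds.

(⇒) This fails: take n = 5. Then 5 ≡ 5 (mod 30), but 5² = 25 ≡ 25 (mod 30), not 6.

(⇐) This fails: take n = 6. Then 6² = 36 ≡ 6 (mod 30), yet 6 ≡ 6 (mod 30), not 5.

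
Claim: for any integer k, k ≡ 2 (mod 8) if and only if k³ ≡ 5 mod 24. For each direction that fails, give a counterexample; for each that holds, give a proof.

Neither implication holds.

[⇒] This fails: take k = 2. Then 2 ≡ 2 (mod 8), but 2³ = 8 ≡ 8 (mod 24), not 5.

[⇐] This fails: take k = 5. Then 5³ = 125 ≡ 5 (mod 24), yet 5 ≡ 5 (mod 8), not 2.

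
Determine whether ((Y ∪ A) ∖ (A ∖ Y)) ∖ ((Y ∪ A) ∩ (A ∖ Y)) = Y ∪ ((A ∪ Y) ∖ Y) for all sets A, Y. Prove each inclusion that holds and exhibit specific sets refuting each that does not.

(⟹) Let x ∈ ((Y ∪ A) ∖ (A ∖ Y)) ∖ ((Y ∪ A) ∩ (A ∖ Y)). Then either x ∈ Y and x ∉ A; or x ∈ A ∩ Y. In each case x ∈ Y ∪ ((A ∪ Y) ∖ Y), so ((Y ∪ A) ∖ (A ∖ Y)) ∖ ((Y ∪ A) ∩ (A ∖ Y)) ⊆ Y ∪ ((A ∪ Y) ∖ Y).

(⟸) This inclusion fails. Take A = {1}, Y = ∅; then 1 ∈ Y ∪ ((A ∪ Y) ∖ Y) but 1 ∉ ((Y ∪ A) ∖ (A ∖ Y)) ∖ ((Y ∪ A) ∩ (A ∖ Y)).

(⊆) holds; (⊇) fails.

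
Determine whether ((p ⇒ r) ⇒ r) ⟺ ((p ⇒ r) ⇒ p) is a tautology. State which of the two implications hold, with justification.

The forward direction fails; the converse holds.

Forward direction. This fails. Under p = F, r = T, the left side is true but the right side is false.

Converse. Assume the antecedent. If p is true, (p ⇒ r) ⇒ r reduces to true regardless of the other variables. If p is false, the antecedent cannot hold. Either way (p ⇒ r) ⇒ r holds.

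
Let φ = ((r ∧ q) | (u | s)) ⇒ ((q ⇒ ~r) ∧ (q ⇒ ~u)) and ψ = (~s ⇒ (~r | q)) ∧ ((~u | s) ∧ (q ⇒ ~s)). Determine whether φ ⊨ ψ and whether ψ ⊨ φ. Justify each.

[⇒] This fails. Under u = T, s = F, q = F, r = F, the left side is true but the right side is false.

[⇐] This fails. Under u = F, s = F, q = T, r = T, the left side is false but the right side is true.

Both directions fail.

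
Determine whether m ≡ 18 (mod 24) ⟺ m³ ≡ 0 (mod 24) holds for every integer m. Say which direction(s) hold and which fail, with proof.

Not equivalent: only (⇒) holds.

(→) Suppose m ≡ 18 (mod 24). Write m = 24j + 18. Then (24j + 18)³ = 13824j³ + 31104j² + 23328j + 5832 = 24(576j³ + 1296j² + 972j + 243) + 0, so m³ ≡ 0 (mod 24).

(←) This fails: take m = 0. Then 0³ = 0 ≡ 0 (mod 24), yet 0 ≡ 0 (mod 24), not 18.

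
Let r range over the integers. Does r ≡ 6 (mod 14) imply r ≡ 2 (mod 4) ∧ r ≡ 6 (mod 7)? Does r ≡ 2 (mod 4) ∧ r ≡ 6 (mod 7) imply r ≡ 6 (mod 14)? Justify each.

Only the reverse direction holds.

[⇒] This fails: r = 20 gives 20 ≡ 6 (mod 14) but 20 ≡ 0 (mod 4), so the conjunction on the right does not hold.

[⇐] Conversely, if r ≡ 2 (mod 4) and r ≡ 6 (mod 7), then by the Chinese remainder theorem r ≡ 6 (mod 28). Since 6 ≡ 6 (mod 14) and 14 ∣ 28, we get r ≡ 6 (mod 14).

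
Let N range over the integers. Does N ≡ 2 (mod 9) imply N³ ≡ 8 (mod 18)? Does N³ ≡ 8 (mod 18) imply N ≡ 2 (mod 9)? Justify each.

(⇒) fails and (⇐) fails.

(⟹) This fails: take N = 11. Then 11 ≡ 2 (mod 9), but 11³ = 1331 ≡ 17 (mod 18), not 8.

(⟸) This fails: take N = 8. Then 8³ = 512 ≡ 8 (mod 18), yet 8 ≡ 8 (mod 9), not 2.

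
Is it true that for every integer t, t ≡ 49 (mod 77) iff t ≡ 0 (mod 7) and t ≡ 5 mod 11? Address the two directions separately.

Equivalent; both directions hold.

(←) If t ≡ 0 (mod 7) and t ≡ 5 (mod 11), then by the Chinese remainder theorem t ≡ 49 (mod 77). This is exactly t ≡ 49 (mod 77).

(→) Suppose t ≡ 49 (mod 77); write t = 77j + 49. Since 7 ∣ 77, reducing mod 7 gives t ≡ 49 ≡ 0 (mod 7); since 11 ∣ 77, reducing mod 11 gives t ≡ 49 ≡ 5 (mod 11).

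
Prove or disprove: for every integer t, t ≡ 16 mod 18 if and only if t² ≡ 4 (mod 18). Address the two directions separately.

The forward direction holds; the converse fails.

(⟹) Suppose t ≡ 16 mod 18. Write t = 18j + 16. Then (18j + 16)² = 324j² + 576j + 256 = 18(18j² + 32j + 14) + 4, so t² ≡ 4 (mod 18).

(⟸) This fails: take t = 2. Then 2² = 4 ≡ 4 (mod 18), yet 2 ≡ 2 (mod 18), not 16.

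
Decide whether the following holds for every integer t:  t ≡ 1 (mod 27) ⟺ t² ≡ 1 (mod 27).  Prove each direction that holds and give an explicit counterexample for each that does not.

(⇒) holds; (⇐) fails.

Forward direction. Suppose t ≡ 1 (mod 27). Write t = 27j + 1. Then (27j + 1)² = 729j² + 54j + 1 = 27(27j² + 2j) + 1, so t² ≡ 1 (mod 27).

Converse. This fails: take t = 26. Then 26² = 676 ≡ 1 (mod 27), yet 26 ≡ 26 (mod 27), not 1.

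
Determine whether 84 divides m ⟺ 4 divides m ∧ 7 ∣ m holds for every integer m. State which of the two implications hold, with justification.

The forward direction holds; the converse fails.

(⟹) If 84 ∣ m, write m = 84q. Since 84 = 21·4, m = 4·(21q), so 4 ∣ m; and since 84 = 12·7, m = 7·(12q), so 7 ∣ m.

(⟸) This fails: take m = 28. Both 4 ∣ 28 and 7 ∣ 28, yet 28 is not a multiple of 84 (since 28 = 0·84 + 28), so 84 ∤ 28.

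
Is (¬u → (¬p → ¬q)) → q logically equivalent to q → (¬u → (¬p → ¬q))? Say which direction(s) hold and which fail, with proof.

(⇒) This fails. Under p = F, q = T, u = F, the left side is true but the right side is false.

(⇐) This fails. Under p = F, q = F, u = F, the left side is false but the right side is true.

Neither implication holds.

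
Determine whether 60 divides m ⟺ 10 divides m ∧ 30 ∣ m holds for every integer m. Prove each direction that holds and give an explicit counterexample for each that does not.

Only the forward direction holds.

[⇒] If 60 ∣ m, write m = 60q. Since 60 = 6·10, m = 10·(6q), so 10 ∣ m; and since 60 = 2·30, m = 30·(2q), so 30 ∣ m.

[⇐] This fails: take m = 30. Both 10 ∣ 30 and 30 ∣ 30, yet 30 is not a multiple of 60 (since 30 = 0·60 + 30), so 60 ∤ 30.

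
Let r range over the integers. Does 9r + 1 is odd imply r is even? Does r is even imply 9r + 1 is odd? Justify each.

Forward direction. Suppose 9r + 1 is odd. Since 9 is odd, 9r and r have the same parity, so 9r + 1 ≡ r + 1 (mod 2). As 1 is odd, 9r + 1 is odd exactly when r is even. Thus r is even.

Converse. Suppose r is even; write r = 2j. Then 9r + 1 = 9·(2j) + 1 = 2·9j + 1, which is odd.

Both implications hold.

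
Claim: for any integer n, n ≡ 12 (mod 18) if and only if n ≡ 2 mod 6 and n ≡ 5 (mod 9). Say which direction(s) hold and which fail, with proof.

Both directions fail.

Forward direction. This fails: n = 12 gives 12 ≡ 12 (mod 18) but 12 ≡ 0 (mod 6), so the conjunction on the right does not hold.

Converse. This fails: n = 14 satisfies both congruences on the right (14 ≡ 2 mod 6 and 14 ≡ 5 mod 9) yet 14 ≡ 14 (mod 18), not 12.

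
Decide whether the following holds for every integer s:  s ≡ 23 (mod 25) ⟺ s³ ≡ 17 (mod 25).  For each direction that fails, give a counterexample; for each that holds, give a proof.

(⟹) Suppose s ≡ 23 (mod 25). Write s = 25j + 23. Then (25j + 23)³ = 15625j³ + 43125j² + 39675j + 12167 = 25(625j³ + 1725j² + 1587j + 486) + 17, so s³ ≡ 17 (mod 25).

(⟸) Conversely, suppose s³ ≡ 17 (mod 25). The only residue r in {0, …, 24} with r³ ≡ 17 (mod 25) is r = 23, so s ≡ 23 (mod 25).

The biconditional holds.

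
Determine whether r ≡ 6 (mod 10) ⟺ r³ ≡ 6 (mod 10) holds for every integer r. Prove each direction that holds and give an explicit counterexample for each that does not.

Forward direction. Suppose r ≡ 6 (mod 10). Write r = 10j + 6. Then (10j + 6)³ = 1000j³ + 1800j² + 1080j + 216 = 10(100j³ + 180j² + 108j + 21) + 6, so r³ ≡ 6 (mod 10).

Converse. For the converse, argue contrapositively. If r ≢ 6 (mod 10), then r is congruent to one of 0, 1, 2, 3, 4, 5, 7, 8, 9 modulo 10, and these give r³ ≡ 0, 1, 8, 7, 4, 5, 3, 2, 9 respectively — never 6.

Both directions hold.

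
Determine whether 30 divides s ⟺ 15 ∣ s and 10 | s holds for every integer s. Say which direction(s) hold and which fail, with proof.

The biconditional holds.

Forward direction. If 30 ∣ s, write s = 30q. Since 30 = 2·15, s = 15·(2q), so 15 ∣ s; and since 30 = 3·10, s = 10·(3q), so 10 ∣ s.

Converse. Suppose 15 ∣ s and 10 ∣ s. Any common multiple of 15 and 10 is a multiple of their lcm; here lcm(15, 10) = 15·10/gcd(15, 10) = 150/5 = 30, so 30 ∣ s.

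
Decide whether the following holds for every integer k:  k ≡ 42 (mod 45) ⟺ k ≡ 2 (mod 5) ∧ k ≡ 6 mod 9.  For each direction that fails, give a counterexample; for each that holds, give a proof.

Converse. If k ≡ 2 (mod 5) and k ≡ 6 (mod 9), then by the Chinese remainder theorem k ≡ 42 (mod 45). This is exactly k ≡ 42 (mod 45).

Forward direction. Suppose k ≡ 42 (mod 45); write k = 45j + 42. Since 5 ∣ 45, reducing mod 5 gives k ≡ 42 ≡ 2 (mod 5); since 9 ∣ 45, reducing mod 9 gives k ≡ 42 ≡ 6 (mod 9).

Both implications hold.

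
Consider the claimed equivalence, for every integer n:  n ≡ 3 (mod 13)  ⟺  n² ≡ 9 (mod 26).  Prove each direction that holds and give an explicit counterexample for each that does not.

(⇒) This fails: take n = 16. Then 16 ≡ 3 (mod 13), but 16² = 256 ≡ 22 (mod 26), not 9.

(⇐) This fails: take n = 23. Then 23² = 529 ≡ 9 (mod 26), yet 23 ≡ 10 (mod 13), not 3.

Neither implication holds.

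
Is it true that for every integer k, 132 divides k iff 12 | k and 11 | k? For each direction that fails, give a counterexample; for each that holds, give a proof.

(←) Suppose 12 ∣ k and 11 ∣ k. Any common multiple of 12 and 11 is a multiple of their lcm; here gcd(12, 11) = 1, so lcm(12, 11) = 12·11 = 132, so 132 ∣ k.

(→) If 132 ∣ k, write k = 132q. Since 132 = 11·12, k = 12·(11q), so 12 ∣ k; and since 132 = 12·11, k = 11·(12q), so 11 ∣ k.

Equivalent; both directions hold.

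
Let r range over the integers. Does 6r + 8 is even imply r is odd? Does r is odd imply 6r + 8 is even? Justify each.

(⇒) This fails: take r = 0. Then 6r + 8 = 8, which is even, yet r = 0 is even, not odd.

(⇐) Suppose r is odd. Since 6 is even, 6r is even for every r, so 6r + 8 has the same parity as 8, which is even. Hence 6r + 8 is even.

(⇒) fails; (⇐) holds.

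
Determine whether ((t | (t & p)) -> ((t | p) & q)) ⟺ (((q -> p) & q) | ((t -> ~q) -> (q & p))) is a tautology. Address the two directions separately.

Forward direction. This fails. Under p = F, t = F, q = F, the left side is true but the right side is false.

Converse. Assume the antecedent. If p is true, the antecedent forces (p = T, t = F, q = T) or (p = T, t = T, q = T), and (t | (t & p)) -> ((t | p) & q) holds there. If p is false, the antecedent forces (p = F, t = T, q = T), and (t | (t & p)) -> ((t | p) & q) holds there. Either way (t | (t & p)) -> ((t | p) & q) holds.

(⇒) fails; (⇐) holds.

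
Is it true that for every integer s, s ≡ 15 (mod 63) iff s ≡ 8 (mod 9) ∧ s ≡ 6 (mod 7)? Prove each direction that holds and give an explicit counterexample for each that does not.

(⇒) This fails: s = 15 gives 15 ≡ 15 (mod 63) but 15 ≡ 6 (mod 9), so the conjunction on the right does not hold.

(⇐) This fails: s = 62 satisfies both congruences on the right (62 ≡ 8 mod 9 and 62 ≡ 6 mod 7) yet 62 ≡ 62 (mod 63), not 15.

Both directions fail.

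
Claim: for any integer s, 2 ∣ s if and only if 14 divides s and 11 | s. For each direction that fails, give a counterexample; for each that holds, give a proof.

[⇐] Suppose 14 ∣ s and 11 ∣ s. Any common multiple of 14 and 11 is a multiple of their lcm; here gcd(14, 11) = 1, so lcm(14, 11) = 14·11 = 154, so 154 ∣ s. Since 2 ∣ 154, it follows that 2 ∣ s.

[⇒] This fails: take s = 2. Certainly 2 ∣ 2, but 14 ∤ 2.

Not equivalent: only (⇐) holds.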